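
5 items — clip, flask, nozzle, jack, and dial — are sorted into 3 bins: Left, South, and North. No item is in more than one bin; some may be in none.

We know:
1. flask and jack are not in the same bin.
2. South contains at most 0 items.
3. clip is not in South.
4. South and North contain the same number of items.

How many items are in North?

0

From (3): clip ∉ South.
(2): South already has 0, so the rest are out.
Suppose clip ∈ North: no assignment then satisfies all the clues, so clip ∉ North.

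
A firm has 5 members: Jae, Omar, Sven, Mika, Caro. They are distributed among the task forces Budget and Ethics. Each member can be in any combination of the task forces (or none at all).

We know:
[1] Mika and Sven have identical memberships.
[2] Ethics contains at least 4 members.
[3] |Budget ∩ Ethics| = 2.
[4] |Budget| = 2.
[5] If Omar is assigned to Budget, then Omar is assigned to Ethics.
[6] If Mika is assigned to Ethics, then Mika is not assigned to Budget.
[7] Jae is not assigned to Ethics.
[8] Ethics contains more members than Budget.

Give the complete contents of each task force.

Budget = {Caro, Omar}; Ethics = {Caro, Mika, Omar, Sven}

From (7): Jae ∉ Ethics.
(2): only 4 candidates remain for Ethics, so all are in.
(6): Mika ∉ Budget.
(1): Sven matches Mika: Sven ∉ Budget.
Suppose Jae ∈ Budget: no assignment then satisfies all the clues, so Jae ∉ Budget.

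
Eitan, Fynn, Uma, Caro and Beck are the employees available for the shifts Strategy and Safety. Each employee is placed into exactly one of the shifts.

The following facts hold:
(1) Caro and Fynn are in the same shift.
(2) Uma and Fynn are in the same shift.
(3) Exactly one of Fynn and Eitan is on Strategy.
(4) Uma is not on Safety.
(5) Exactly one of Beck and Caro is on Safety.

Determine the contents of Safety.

From (4): Uma ∉ Safety.
(2): Fynn matches Uma: Fynn ∉ Safety.
Only one shift left: Fynn ∈ Strategy.
Only one shift left: Uma ∈ Strategy.
(1): Caro matches Fynn: Caro ∈ Strategy.
(3) (exactly one): Eitan ∉ Strategy.
(5) (exactly one): Beck ∈ Safety.
Only one shift left: Eitan ∈ Safety.

Safety = {Beck, Eitan}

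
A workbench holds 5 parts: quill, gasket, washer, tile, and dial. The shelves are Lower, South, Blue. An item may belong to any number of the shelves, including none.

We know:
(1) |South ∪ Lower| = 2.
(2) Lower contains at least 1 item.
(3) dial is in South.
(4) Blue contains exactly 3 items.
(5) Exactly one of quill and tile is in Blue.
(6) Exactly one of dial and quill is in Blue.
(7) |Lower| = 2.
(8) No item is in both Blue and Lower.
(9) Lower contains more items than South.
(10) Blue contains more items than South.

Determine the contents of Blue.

From (3): dial ∈ South.
Suppose quill ∉ Blue: no assignment then satisfies all the clues, so quill ∈ Blue.

Blue = {gasket, quill, washer}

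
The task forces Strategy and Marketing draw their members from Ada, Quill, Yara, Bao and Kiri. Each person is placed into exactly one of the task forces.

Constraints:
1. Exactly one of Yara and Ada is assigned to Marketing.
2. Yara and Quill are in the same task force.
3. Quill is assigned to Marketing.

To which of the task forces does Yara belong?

Yara: Marketing

From (3): Quill ∈ Marketing.
(2): Yara matches Quill: Yara ∉ Strategy.
(2): Yara matches Quill: Yara ∈ Marketing.
(1) (exactly one): Ada ∉ Marketing.
Only one task force left: Ada ∈ Strategy.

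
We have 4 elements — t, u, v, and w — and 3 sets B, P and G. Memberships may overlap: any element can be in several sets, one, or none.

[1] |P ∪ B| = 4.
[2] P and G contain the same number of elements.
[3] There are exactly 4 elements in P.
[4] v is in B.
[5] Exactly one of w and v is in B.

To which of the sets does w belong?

w: G, P

From (4): v ∈ B.
(3): only 4 candidates remain for P, so all are in.
(5) (exactly one): w ∉ B.
Suppose w ∉ G: no assignment then satisfies all the clues, so w ∈ G.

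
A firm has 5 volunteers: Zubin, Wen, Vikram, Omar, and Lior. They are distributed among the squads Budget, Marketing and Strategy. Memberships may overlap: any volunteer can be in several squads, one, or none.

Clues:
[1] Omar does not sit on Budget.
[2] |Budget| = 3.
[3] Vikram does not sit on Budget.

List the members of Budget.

Budget = {Lior, Wen, Zubin}

From (1): Omar ∉ Budget.
From (3): Vikram ∉ Budget.
(2): only 3 candidates remain for Budget, so all are in.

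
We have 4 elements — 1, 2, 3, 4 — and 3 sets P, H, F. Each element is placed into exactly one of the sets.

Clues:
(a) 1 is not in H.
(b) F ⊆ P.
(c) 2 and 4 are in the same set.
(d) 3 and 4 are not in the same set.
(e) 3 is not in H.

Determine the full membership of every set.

P = {1, 3}; H = {2, 4}; F = {}

From (a): 1 ∉ H.
From (e): 3 ∉ H.
Suppose 1 ∉ P: no assignment then satisfies all the clues, so 1 ∈ P.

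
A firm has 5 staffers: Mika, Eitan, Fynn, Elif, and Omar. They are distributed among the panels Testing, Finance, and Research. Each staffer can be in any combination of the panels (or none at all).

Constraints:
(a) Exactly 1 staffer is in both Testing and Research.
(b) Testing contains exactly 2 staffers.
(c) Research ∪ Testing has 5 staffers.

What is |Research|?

4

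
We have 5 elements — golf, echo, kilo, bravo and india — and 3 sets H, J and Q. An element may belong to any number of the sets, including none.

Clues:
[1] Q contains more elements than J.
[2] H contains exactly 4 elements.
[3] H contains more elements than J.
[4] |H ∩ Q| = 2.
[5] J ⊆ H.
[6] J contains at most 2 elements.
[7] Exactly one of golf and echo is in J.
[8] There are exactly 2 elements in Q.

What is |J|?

1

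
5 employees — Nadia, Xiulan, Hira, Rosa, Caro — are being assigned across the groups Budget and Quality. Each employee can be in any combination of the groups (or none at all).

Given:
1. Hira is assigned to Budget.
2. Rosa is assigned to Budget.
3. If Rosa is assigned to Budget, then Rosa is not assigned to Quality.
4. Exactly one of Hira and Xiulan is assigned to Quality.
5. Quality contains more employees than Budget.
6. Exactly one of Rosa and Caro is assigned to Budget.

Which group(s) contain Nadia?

Nadia: Quality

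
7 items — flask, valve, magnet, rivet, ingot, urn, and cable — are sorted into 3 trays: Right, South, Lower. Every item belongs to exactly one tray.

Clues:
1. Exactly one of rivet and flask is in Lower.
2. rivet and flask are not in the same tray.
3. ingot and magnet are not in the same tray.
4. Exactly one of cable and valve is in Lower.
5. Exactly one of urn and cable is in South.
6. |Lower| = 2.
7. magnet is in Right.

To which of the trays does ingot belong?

From (7): magnet ∈ Right.
(3): ingot ∉ Right.
Suppose ingot ∉ South: no assignment then satisfies all the clues, so ingot ∈ South.

ingot: South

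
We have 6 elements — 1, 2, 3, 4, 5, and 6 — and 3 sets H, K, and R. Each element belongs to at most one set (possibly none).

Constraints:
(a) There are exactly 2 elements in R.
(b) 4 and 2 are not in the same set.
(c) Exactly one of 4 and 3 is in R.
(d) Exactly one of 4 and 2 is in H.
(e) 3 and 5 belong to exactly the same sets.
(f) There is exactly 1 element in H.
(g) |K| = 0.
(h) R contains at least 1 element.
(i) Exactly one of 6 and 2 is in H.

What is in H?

(g): K already has 0, so the rest are out.
Suppose 1 ∈ H: no assignment then satisfies all the clues, so 1 ∉ H.

H = {2}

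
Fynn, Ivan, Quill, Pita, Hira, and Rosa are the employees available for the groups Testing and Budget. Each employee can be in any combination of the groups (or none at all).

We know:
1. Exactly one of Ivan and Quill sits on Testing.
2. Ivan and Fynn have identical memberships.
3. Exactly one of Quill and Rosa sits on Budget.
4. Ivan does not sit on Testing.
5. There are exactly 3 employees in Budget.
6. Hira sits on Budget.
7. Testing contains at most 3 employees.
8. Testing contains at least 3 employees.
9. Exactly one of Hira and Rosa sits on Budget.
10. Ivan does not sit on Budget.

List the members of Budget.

From (4): Ivan ∉ Testing.
From (6): Hira ∈ Budget.
From (10): Ivan ∉ Budget.
(1) (exactly one): Quill ∈ Testing.
(2): Fynn matches Ivan: Fynn ∉ Testing.
(2): Fynn matches Ivan: Fynn ∉ Budget.
(9) (exactly one): Rosa ∉ Budget.
(3) (exactly one): Quill ∈ Budget.
(5): only 3 candidates remain for Budget, so all are in.

Budget = {Hira, Pita, Quill}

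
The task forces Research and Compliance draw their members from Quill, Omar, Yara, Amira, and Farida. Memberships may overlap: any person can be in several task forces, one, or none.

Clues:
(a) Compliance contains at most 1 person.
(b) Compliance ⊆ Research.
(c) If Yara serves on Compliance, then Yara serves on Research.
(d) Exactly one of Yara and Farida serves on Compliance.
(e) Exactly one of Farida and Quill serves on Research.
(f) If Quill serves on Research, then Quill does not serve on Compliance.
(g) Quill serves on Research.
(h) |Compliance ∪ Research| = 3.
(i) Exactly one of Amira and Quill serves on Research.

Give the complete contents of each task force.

Research = {Omar, Quill, Yara}; Compliance = {Yara}

From (g): Quill ∈ Research.
(e) (exactly one): Farida ∉ Research.
(f): Quill ∉ Compliance.
(i) (exactly one): Amira ∉ Research.
(b) contrapositive: Amira ∉ Compliance.
(b) contrapositive: Farida ∉ Compliance.
(d) (exactly one): Yara ∈ Compliance.
(a): Compliance already has 1, so the rest are out.
(b) with Yara ∈ Compliance: Yara ∈ Research.
Suppose Omar ∉ Research: no assignment then satisfies all the clues, so Omar ∈ Research.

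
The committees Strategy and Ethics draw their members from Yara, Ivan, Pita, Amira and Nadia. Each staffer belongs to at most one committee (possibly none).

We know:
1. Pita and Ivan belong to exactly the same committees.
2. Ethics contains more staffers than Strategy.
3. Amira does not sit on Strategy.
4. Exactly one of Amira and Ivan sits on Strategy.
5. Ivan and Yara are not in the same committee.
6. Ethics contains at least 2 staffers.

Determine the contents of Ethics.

Ethics = {Amira, Nadia, Yara}

From (3): Amira ∉ Strategy.
(4) (exactly one): Ivan ∈ Strategy.
(5): Yara ∉ Strategy.
(1): Pita matches Ivan: Pita ∈ Strategy.
Suppose Yara ∉ Ethics: no assignment then satisfies all the clues, so Yara ∈ Ethics.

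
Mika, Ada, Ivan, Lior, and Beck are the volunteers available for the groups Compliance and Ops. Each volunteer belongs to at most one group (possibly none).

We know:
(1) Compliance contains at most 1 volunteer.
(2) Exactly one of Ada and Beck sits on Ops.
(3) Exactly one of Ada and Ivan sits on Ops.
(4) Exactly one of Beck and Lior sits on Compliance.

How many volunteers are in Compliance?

1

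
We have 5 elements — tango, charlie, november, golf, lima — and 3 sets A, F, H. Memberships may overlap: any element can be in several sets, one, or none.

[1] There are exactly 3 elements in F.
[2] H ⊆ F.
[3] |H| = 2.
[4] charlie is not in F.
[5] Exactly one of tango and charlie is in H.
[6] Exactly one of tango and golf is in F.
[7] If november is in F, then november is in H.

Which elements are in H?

From (4): charlie ∉ F.
(2) contrapositive: charlie ∉ H.
(5) (exactly one): tango ∈ H.
(2) with tango ∈ H: tango ∈ F.
(6) (exactly one): golf ∉ F.
(1): only 3 candidates remain for F, so all are in.
(2) contrapositive: golf ∉ H.
(7): november ∈ H.
(3): H already has 2, so the rest are out.

H = {november, tango}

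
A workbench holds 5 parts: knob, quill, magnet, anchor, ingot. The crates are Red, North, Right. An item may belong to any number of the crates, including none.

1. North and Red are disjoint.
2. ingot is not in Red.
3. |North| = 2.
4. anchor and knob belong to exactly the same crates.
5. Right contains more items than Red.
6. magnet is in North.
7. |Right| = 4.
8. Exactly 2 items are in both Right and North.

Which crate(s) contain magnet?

From (2): ingot ∉ Red.
From (6): magnet ∈ North.
(1) (disjoint): magnet ∉ Red.
Suppose magnet ∉ Right: no assignment then satisfies all the clues, so magnet ∈ Right.

magnet: North, Right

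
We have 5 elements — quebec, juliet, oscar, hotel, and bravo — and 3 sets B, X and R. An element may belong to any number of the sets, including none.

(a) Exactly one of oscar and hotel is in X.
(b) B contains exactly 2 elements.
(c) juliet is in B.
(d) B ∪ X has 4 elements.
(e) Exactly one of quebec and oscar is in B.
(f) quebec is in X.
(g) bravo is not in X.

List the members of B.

B = {juliet, oscar}

From (c): juliet ∈ B.
From (f): quebec ∈ X.
From (g): bravo ∉ X.
Suppose quebec ∈ B: no assignment then satisfies all the clues, so quebec ∉ B.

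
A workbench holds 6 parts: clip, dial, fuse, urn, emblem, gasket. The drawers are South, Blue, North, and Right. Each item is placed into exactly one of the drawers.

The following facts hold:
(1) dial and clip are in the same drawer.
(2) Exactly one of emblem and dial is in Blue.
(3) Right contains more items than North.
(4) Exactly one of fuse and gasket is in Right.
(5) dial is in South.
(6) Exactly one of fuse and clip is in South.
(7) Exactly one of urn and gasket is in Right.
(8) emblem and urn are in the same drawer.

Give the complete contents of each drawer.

South = {clip, dial}; Blue = {emblem, fuse, urn}; North = {}; Right = {gasket}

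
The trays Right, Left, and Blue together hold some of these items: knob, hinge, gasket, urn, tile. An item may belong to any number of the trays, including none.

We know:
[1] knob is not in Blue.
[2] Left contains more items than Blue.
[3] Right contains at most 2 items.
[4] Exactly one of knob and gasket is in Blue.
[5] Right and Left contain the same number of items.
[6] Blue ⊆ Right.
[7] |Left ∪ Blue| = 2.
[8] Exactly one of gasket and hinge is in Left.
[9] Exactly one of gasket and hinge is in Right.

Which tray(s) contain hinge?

From (1): knob ∉ Blue.
(4) (exactly one): gasket ∈ Blue.
(6) with gasket ∈ Blue: gasket ∈ Right.
(9) (exactly one): hinge ∉ Right.
(6) contrapositive: hinge ∉ Blue.
Suppose hinge ∈ Left: no assignment then satisfies all the clues, so hinge ∉ Left.

hinge: none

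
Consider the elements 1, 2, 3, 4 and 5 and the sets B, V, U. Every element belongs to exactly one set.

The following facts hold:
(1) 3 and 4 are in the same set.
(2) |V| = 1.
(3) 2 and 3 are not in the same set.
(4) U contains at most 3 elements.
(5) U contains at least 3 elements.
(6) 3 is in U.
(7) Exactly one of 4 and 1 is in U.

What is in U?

From (6): 3 ∈ U.
(1): 4 matches 3: 4 ∉ B.
(1): 4 matches 3: 4 ∉ V.
(1): 4 matches 3: 4 ∈ U.
(3): 2 ∉ U.
(7) (exactly one): 1 ∉ U.
(5): only 3 candidates remain for U, so all are in.

U = {3, 4, 5}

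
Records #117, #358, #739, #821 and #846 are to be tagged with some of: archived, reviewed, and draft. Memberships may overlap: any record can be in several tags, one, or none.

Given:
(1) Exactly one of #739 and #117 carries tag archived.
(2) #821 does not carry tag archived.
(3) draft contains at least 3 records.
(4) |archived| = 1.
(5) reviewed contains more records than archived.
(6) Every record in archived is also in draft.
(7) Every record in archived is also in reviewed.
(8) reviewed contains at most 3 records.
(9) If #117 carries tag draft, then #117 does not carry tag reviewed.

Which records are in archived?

From (2): #821 ∉ archived.
Suppose #117 ∈ archived: no assignment then satisfies all the clues, so #117 ∉ archived.

archived = {#739}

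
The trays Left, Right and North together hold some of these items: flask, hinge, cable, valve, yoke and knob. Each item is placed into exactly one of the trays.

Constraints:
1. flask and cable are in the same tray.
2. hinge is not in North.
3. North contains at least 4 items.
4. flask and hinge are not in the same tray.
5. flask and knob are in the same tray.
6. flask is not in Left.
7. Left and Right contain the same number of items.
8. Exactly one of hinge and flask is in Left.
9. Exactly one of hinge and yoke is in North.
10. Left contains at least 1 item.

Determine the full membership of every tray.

Left = {hinge}; Right = {valve}; North = {cable, flask, knob, yoke}

From (2): hinge ∉ North.
From (6): flask ∉ Left.
(1): cable matches flask: cable ∉ Left.
(5): knob matches flask: knob ∉ Left.
(8) (exactly one): hinge ∈ Left.
(9) (exactly one): yoke ∈ North.
Suppose flask ∈ Right: no assignment then satisfies all the clues, so flask ∉ Right.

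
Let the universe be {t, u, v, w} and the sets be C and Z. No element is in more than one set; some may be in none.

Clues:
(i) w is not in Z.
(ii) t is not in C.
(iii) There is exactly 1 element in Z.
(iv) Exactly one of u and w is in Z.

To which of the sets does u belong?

u: Z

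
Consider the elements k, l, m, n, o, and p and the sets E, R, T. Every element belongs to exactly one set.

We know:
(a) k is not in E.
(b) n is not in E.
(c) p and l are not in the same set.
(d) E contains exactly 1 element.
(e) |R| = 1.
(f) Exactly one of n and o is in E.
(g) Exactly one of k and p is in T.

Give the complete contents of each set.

E = {o}; R = {p}; T = {k, l, m, n}

From (a): k ∉ E.
From (b): n ∉ E.
(f) (exactly one): o ∈ E.
(d): E already has 1, so the rest are out.
Suppose k ∈ R: no assignment then satisfies all the clues, so k ∉ R.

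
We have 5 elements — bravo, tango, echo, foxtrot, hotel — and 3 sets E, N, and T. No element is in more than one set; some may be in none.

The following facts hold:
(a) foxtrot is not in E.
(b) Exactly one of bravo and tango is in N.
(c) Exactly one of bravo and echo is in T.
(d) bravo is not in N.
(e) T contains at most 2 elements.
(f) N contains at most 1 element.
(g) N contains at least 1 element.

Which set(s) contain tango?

From (a): foxtrot ∉ E.
From (d): bravo ∉ N.
(b) (exactly one): tango ∈ N.
(f): N already has 1, so the rest are out.

tango: N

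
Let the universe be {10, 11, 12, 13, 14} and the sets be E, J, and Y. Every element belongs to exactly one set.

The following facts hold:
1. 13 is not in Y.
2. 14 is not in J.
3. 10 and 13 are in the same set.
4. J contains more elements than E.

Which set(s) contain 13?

13: J

From (1): 13 ∉ Y.
From (2): 14 ∉ J.
(3): 10 matches 13: 10 ∉ Y.
Suppose 13 ∈ E: no assignment then satisfies all the clues, so 13 ∉ E.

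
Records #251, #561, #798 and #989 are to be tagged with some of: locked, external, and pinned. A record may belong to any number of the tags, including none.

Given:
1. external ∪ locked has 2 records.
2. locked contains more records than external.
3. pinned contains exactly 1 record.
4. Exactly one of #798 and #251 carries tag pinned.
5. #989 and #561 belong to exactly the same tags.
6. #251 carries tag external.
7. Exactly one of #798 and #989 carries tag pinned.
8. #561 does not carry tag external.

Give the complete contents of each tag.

locked = {#251, #798}; external = {#251}; pinned = {#798}

From (6): #251 ∈ external.
From (8): #561 ∉ external.
(5): #989 matches #561: #989 ∉ external.
Suppose #251 ∉ locked: no assignment then satisfies all the clues, so #251 ∈ locked.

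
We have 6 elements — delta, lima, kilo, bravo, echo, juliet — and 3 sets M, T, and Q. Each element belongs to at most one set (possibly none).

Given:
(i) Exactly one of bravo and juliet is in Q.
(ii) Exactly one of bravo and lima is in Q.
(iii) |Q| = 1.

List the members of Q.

Q = {bravo}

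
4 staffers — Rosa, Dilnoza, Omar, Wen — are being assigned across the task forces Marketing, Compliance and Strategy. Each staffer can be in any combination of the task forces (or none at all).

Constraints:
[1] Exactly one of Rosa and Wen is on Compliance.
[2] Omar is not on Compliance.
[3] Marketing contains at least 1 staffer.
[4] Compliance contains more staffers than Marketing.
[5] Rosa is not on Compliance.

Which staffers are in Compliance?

From (2): Omar ∉ Compliance.
From (5): Rosa ∉ Compliance.
(1) (exactly one): Wen ∈ Compliance.
Suppose Dilnoza ∉ Compliance: no assignment then satisfies all the clues, so Dilnoza ∈ Compliance.

Compliance = {Dilnoza, Wen}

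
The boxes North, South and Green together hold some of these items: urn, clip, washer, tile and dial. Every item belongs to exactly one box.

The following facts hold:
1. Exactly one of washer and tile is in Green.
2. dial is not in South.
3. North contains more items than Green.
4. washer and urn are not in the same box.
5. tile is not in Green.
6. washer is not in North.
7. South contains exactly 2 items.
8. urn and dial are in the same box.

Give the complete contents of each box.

From (2): dial ∉ South.
From (5): tile ∉ Green.
From (6): washer ∉ North.
(1) (exactly one): washer ∈ Green.
(4): urn ∉ Green.
(8): urn matches dial: urn ∉ South.
(8): dial matches urn: dial ∉ Green.
Only one box left: urn ∈ North.
Only one box left: dial ∈ North.
(7): only 2 candidates remain for South, so all are in.

North = {dial, urn}; South = {clip, tile}; Green = {washer}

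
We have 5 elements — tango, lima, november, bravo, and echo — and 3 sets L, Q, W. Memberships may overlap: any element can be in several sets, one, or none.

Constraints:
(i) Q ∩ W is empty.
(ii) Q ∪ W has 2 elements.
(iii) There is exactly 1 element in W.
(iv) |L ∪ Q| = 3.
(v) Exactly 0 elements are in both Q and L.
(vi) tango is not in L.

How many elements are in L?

2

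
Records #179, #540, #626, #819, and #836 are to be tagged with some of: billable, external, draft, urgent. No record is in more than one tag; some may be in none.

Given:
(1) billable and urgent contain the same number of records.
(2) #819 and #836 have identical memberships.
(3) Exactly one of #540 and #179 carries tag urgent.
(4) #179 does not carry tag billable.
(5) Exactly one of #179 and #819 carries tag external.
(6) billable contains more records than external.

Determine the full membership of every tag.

billable = {#819, #836}; external = {#179}; draft = {}; urgent = {#540, #626}

From (4): #179 ∉ billable.
Suppose #179 ∉ external: no assignment then satisfies all the clues, so #179 ∈ external.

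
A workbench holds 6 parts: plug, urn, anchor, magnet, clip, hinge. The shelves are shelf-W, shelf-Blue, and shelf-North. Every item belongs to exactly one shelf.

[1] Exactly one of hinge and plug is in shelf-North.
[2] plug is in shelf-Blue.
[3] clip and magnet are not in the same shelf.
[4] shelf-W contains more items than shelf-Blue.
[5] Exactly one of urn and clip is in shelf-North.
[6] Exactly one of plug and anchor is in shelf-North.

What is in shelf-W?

shelf-W = {magnet, urn}

From (2): plug ∈ shelf-Blue.
(1) (exactly one): hinge ∈ shelf-North.
(6) (exactly one): anchor ∈ shelf-North.
Suppose urn ∉ shelf-W: no assignment then satisfies all the clues, so urn ∈ shelf-W.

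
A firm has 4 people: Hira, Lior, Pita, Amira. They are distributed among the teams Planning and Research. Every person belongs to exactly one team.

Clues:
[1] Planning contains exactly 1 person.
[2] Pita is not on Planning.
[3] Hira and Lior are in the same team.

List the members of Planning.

Planning = {Amira}

From (2): Pita ∉ Planning.
Only one team left: Pita ∈ Research.
Suppose Hira ∈ Planning: no assignment then satisfies all the clues, so Hira ∉ Planning.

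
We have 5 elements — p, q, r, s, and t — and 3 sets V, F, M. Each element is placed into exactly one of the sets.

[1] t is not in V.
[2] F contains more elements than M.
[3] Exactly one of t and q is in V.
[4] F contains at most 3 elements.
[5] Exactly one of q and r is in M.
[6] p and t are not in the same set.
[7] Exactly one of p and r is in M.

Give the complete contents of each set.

V = {p, q}; F = {s, t}; M = {r}

From (1): t ∉ V.
(3) (exactly one): q ∈ V.
(5) (exactly one): r ∈ M.
(7) (exactly one): p ∉ M.
Suppose p ∉ V: no assignment then satisfies all the clues, so p ∈ V.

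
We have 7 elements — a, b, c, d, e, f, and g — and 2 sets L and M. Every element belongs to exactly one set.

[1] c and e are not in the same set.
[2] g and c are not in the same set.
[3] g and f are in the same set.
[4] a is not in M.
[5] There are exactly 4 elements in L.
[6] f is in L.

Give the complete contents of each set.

L = {a, e, f, g}; M = {b, c, d}

From (4): a ∉ M.
From (6): f ∈ L.
(3): g matches f: g ∈ L.
Only one set left: a ∈ L.
(2): c ∉ L.
Only one set left: c ∈ M.
(1): e ∉ M.
Only one set left: e ∈ L.
(5): L already has 4, so the rest are out.
Only one set left: b ∈ M.
Only one set left: d ∈ M.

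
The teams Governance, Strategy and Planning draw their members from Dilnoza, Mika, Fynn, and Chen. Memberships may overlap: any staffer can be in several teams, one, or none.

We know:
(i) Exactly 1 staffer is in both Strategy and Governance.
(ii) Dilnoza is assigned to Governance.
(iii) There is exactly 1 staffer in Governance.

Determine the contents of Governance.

Governance = {Dilnoza}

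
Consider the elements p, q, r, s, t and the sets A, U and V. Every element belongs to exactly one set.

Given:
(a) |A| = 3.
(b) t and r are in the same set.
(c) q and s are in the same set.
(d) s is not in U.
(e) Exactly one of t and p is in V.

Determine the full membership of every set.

A = {p, q, s}; U = {}; V = {r, t}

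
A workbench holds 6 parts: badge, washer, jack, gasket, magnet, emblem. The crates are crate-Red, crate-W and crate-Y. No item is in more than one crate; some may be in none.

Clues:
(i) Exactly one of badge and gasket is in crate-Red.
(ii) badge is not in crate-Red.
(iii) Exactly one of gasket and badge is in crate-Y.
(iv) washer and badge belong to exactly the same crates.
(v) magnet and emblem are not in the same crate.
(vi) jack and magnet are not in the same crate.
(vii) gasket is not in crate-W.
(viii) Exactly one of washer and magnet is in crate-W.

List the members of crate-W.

crate-W = {magnet}

From (ii): badge ∉ crate-Red.
From (vii): gasket ∉ crate-W.
(i) (exactly one): gasket ∈ crate-Red.
(iii) (exactly one): badge ∈ crate-Y.
(iv): washer matches badge: washer ∉ crate-Red.
(iv): washer matches badge: washer ∉ crate-W.
(iv): washer matches badge: washer ∈ crate-Y.
(viii) (exactly one): magnet ∈ crate-W.
(v): emblem ∉ crate-W.
(vi): jack ∉ crate-W.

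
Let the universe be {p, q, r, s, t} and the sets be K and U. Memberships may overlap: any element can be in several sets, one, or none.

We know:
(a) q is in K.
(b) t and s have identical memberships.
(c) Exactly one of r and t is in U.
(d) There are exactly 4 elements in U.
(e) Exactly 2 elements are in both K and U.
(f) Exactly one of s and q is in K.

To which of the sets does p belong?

p: K, U

From (a): q ∈ K.
(f) (exactly one): s ∉ K.
(b): t matches s: t ∉ K.
Suppose p ∉ K: no assignment then satisfies all the clues, so p ∈ K.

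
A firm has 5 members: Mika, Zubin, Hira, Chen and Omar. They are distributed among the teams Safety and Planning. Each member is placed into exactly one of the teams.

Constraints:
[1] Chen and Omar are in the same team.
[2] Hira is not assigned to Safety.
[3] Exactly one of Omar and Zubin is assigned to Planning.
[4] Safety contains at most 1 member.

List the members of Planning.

From (2): Hira ∉ Safety.
Only one team left: Hira ∈ Planning.
Suppose Mika ∉ Planning: no assignment then satisfies all the clues, so Mika ∈ Planning.

Planning = {Chen, Hira, Mika, Omar}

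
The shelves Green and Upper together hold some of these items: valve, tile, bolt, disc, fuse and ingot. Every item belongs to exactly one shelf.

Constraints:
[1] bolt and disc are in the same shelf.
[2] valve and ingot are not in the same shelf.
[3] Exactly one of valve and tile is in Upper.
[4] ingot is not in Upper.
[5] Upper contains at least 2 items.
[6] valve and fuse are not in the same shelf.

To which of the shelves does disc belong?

From (4): ingot ∉ Upper.
Only one shelf left: ingot ∈ Green.
(2): valve ∉ Green.
Only one shelf left: valve ∈ Upper.
(3) (exactly one): tile ∉ Upper.
(6): fuse ∉ Upper.
Only one shelf left: tile ∈ Green.
Only one shelf left: fuse ∈ Green.
Suppose disc ∈ Green: no assignment then satisfies all the clues, so disc ∉ Green.

disc: Upper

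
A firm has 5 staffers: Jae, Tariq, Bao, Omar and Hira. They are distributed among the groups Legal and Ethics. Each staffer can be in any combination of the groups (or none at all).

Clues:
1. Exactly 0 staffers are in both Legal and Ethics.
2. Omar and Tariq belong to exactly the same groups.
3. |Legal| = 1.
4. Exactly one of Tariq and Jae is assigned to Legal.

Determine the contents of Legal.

Legal = {Jae}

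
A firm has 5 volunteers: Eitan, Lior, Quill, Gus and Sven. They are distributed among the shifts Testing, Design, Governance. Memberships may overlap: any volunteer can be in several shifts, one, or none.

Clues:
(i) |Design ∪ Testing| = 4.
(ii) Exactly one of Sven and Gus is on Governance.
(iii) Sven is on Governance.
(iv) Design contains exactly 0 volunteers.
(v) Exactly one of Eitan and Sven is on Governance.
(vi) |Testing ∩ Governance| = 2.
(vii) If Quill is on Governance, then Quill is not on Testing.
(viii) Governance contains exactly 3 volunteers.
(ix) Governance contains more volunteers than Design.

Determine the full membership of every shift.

From (iii): Sven ∈ Governance.
(ii) (exactly one): Gus ∉ Governance.
(iv): Design already has 0, so the rest are out.
(v) (exactly one): Eitan ∉ Governance.
(viii): only 3 candidates remain for Governance, so all are in.
(vii): Quill ∉ Testing.
Suppose Eitan ∉ Testing: no assignment then satisfies all the clues, so Eitan ∈ Testing.

Testing = {Eitan, Gus, Lior, Sven}; Design = {}; Governance = {Lior, Quill, Sven}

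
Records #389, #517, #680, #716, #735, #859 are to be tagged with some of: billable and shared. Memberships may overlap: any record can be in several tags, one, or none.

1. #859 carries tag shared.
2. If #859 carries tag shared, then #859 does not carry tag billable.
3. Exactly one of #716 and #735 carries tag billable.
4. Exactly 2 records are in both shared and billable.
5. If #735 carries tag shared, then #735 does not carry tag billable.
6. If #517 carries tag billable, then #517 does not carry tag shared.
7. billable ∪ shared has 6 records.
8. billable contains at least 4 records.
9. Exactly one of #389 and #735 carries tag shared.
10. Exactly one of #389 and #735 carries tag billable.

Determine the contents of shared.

shared = {#680, #716, #735, #859}

From (1): #859 ∈ shared.
(2): #859 ∉ billable.
Suppose #389 ∈ shared: no assignment then satisfies all the clues, so #389 ∉ shared.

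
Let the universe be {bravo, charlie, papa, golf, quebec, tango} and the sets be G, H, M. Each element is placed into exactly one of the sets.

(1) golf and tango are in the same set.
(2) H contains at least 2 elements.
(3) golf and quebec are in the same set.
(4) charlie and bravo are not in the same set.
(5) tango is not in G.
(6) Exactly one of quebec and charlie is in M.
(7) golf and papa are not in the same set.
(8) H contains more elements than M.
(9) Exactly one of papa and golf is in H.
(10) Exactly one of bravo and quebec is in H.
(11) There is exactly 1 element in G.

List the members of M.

M = {charlie, papa}

From (5): tango ∉ G.
(1): golf matches tango: golf ∉ G.
(3): quebec matches golf: quebec ∉ G.
Suppose bravo ∈ M: no assignment then satisfies all the clues, so bravo ∉ M.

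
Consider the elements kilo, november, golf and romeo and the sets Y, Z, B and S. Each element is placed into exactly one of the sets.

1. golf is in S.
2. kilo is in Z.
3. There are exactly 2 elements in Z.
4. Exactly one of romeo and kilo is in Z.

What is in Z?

Z = {kilo, november}

From (1): golf ∈ S.
From (2): kilo ∈ Z.
(4) (exactly one): romeo ∉ Z.
(3): only 2 candidates remain for Z, so all are in.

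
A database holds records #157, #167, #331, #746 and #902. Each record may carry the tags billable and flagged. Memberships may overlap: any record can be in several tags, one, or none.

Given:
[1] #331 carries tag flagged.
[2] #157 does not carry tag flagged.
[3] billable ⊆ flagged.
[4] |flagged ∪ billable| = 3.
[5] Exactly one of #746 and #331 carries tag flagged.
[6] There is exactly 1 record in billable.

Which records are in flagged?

From (1): #331 ∈ flagged.
From (2): #157 ∉ flagged.
(3) contrapositive: #157 ∉ billable.
(5) (exactly one): #746 ∉ flagged.
(3) contrapositive: #746 ∉ billable.
Suppose #167 ∉ flagged: no assignment then satisfies all the clues, so #167 ∈ flagged.

flagged = {#167, #331, #902}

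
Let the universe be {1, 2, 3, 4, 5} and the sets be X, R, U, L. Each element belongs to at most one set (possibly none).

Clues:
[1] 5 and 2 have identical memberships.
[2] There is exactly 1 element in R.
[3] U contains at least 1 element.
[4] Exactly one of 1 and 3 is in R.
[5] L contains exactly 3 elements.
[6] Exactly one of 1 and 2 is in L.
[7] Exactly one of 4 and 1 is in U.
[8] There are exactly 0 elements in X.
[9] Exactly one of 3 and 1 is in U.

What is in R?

R = {3}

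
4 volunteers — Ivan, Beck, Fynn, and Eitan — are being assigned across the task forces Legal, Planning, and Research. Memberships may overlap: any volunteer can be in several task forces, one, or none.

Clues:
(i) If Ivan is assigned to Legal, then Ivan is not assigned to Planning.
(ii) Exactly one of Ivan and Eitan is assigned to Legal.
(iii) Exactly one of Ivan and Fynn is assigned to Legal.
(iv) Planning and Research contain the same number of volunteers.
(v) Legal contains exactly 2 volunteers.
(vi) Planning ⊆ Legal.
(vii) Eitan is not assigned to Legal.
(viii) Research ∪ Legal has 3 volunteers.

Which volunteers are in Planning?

Planning = {Beck}

From (vii): Eitan ∉ Legal.
(ii) (exactly one): Ivan ∈ Legal.
(iii) (exactly one): Fynn ∉ Legal.
(v): only 2 candidates remain for Legal, so all are in.
(vi) contrapositive: Fynn ∉ Planning.
(vi) contrapositive: Eitan ∉ Planning.
(i): Ivan ∉ Planning.
Suppose Beck ∉ Planning: no assignment then satisfies all the clues, so Beck ∈ Planning.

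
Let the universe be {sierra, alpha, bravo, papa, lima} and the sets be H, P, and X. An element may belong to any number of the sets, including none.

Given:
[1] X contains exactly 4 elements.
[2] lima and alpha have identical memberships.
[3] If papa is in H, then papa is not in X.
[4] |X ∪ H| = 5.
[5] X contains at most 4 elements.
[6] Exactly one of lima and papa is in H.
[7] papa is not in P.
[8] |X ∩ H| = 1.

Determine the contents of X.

From (7): papa ∉ P.
Suppose sierra ∉ X: no assignment then satisfies all the clues, so sierra ∈ X.

X = {alpha, bravo, lima, sierra}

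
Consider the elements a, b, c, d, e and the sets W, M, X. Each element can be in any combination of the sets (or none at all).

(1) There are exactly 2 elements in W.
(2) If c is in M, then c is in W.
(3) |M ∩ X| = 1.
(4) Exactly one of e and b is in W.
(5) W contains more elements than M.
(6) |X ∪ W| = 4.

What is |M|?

1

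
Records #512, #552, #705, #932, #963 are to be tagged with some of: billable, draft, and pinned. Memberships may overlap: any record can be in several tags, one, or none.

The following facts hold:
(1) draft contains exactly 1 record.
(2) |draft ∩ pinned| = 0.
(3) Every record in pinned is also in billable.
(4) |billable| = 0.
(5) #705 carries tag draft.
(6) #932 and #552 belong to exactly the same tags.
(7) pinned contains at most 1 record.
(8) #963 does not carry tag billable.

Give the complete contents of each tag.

billable = {}; draft = {#705}; pinned = {}

From (5): #705 ∈ draft.
From (8): #963 ∉ billable.
(1): draft already has 1, so the rest are out.
(3) contrapositive: #963 ∉ pinned.
(4): billable already has 0, so the rest are out.
(3) contrapositive: #512 ∉ pinned.
(3) contrapositive: #552 ∉ pinned.
(3) contrapositive: #705 ∉ pinned.
(3) contrapositive: #932 ∉ pinned.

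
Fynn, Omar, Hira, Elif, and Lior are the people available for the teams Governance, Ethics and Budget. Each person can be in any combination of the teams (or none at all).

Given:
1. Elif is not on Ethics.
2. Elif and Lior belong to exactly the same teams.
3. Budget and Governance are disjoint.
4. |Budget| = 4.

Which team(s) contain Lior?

From (1): Elif ∉ Ethics.
(2): Lior matches Elif: Lior ∉ Ethics.
Suppose Lior ∈ Governance: no assignment then satisfies all the clues, so Lior ∉ Governance.

Lior: Budget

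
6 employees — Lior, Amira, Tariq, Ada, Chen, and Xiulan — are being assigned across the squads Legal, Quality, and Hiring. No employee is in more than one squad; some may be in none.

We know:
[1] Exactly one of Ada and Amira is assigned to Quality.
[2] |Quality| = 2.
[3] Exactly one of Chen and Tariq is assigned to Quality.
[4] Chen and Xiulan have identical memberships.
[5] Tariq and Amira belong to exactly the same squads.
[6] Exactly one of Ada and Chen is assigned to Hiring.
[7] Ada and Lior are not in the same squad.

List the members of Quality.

Quality = {Amira, Tariq}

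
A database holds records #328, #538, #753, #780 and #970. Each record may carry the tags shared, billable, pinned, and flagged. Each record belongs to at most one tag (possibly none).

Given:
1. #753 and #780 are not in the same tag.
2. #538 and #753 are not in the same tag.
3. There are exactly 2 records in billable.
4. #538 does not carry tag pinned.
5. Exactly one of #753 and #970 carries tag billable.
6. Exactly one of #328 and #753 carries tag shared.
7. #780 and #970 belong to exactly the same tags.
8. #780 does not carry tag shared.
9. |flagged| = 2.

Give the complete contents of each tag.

shared = {#753}; billable = {#780, #970}; pinned = {}; flagged = {#328, #538}

From (4): #538 ∉ pinned.
From (8): #780 ∉ shared.
(7): #970 matches #780: #970 ∉ shared.
Suppose #328 ∈ shared: no assignment then satisfies all the clues, so #328 ∉ shared.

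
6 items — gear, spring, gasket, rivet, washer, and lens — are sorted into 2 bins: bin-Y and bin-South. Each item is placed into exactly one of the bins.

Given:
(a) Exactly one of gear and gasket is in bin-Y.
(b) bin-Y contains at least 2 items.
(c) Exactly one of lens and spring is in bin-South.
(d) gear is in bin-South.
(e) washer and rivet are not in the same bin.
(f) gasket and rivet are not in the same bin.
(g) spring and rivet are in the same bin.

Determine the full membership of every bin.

bin-Y = {gasket, lens, washer}; bin-South = {gear, rivet, spring}

From (d): gear ∈ bin-South.
(a) (exactly one): gasket ∈ bin-Y.
(f): rivet ∉ bin-Y.
(g): spring matches rivet: spring ∉ bin-Y.
Only one bin left: spring ∈ bin-South.
Only one bin left: rivet ∈ bin-South.
(c) (exactly one): lens ∉ bin-South.
(e): washer ∉ bin-South.
Only one bin left: washer ∈ bin-Y.
Only one bin left: lens ∈ bin-Y.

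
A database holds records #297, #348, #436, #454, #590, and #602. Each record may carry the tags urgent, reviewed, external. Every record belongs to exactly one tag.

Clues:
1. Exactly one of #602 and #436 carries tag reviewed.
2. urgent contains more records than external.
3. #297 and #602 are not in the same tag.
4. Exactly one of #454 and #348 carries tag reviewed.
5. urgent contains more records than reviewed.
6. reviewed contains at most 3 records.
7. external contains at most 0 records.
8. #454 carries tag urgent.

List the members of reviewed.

reviewed = {#348, #602}

From (8): #454 ∈ urgent.
(4) (exactly one): #348 ∈ reviewed.
(7): external already has 0, so the rest are out.
Suppose #297 ∈ reviewed: no assignment then satisfies all the clues, so #297 ∉ reviewed.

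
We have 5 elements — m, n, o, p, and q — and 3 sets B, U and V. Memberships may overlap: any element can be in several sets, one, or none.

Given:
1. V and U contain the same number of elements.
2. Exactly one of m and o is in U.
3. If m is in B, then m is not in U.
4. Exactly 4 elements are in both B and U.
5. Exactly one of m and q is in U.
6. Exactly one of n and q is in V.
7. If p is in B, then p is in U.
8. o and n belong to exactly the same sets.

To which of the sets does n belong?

n: B, U, V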